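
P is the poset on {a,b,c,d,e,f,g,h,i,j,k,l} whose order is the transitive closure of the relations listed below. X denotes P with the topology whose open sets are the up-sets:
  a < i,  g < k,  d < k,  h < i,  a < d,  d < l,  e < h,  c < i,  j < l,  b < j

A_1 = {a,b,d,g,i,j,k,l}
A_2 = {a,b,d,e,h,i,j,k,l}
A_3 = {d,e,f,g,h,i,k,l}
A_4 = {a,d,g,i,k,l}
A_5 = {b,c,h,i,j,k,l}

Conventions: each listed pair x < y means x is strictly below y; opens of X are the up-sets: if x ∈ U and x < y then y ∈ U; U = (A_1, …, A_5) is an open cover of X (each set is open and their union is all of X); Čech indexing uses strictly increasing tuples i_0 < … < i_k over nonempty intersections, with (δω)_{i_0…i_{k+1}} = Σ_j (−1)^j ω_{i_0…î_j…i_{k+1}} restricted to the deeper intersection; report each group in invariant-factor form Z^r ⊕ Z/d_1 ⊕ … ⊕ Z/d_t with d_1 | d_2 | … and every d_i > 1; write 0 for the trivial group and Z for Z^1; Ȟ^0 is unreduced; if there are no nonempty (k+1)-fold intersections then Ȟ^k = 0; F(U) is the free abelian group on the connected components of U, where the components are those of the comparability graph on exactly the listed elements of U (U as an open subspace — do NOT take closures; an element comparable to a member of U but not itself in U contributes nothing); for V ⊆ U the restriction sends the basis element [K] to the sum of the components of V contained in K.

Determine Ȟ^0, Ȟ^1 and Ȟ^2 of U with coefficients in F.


nerve of the cover:
  A12={a,b,d,i,j,k,l} A13={d,g,i,k,l} A14={a,d,g,i,k,l} A15={b,i,j,k,l} A23={d,e,h,i,k,l} A24={a,d,i,k,l} A25={b,h,i,j,k,l} A34={d,g,i,k,l} A35={h,i,k,l} A45={i,k,l}
  A123={d,i,k,l} A124={a,d,i,k,l} A125={b,i,j,k,l} A134={d,g,i,k,l} A135={i,k,l} A145={i,k,l} A234={d,i,k,l} A235={h,i,k,l} A245={i,k,l} A345={i,k,l}
  A1234={d,i,k,l} A1235={i,k,l} A1245={i,k,l} A1345={i,k,l} A2345={i,k,l}
  A12345={i,k,l}
components per intersection:
  A1: {a,b,d,g,i,j,k,l}
  A2: {a,b,d,e,h,i,j,k,l}
  A3: {d,g,k,l} {e,h,i} {f}
  A4: {a,d,g,i,k,l}
  A5: {b,j,l} {c,h,i} {k}
  A12: {a,b,d,i,j,k,l}
  A13: {d,g,k,l} {i}
  A14: {a,d,g,i,k,l}
  A15: {b,j,l} {i} {k}
  A23: {d,k,l} {e,h,i}
  A24: {a,d,i,k,l}
  A25: {b,j,l} {h,i} {k}
  A34: {d,g,k,l} {i}
  A35: {h,i} {k} {l}
  A45: {i} {k} {l}
  A123: {d,k,l} {i}
  A124: {a,d,i,k,l}
  A125: {b,j,l} {i} {k}
  A134: {d,g,k,l} {i}
  A135: {i} {k} {l}
  A145: {i} {k} {l}
  A234: {d,k,l} {i}
  A235: {h,i} {k} {l}
  A245: {i} {k} {l}
  A345: {i} {k} {l}
  A1234: {d,k,l} {i}
  A1235: {i} {k} {l}
  A1245: {i} {k} {l}
  A1345: {i} {k} {l}
  A2345: {i} {k} {l}
  A12345: {i} {k} {l}
C dims 9,21,25,14; δ0: rk 7, SNF 1^7; δ1: rk 14, SNF 1^14; δ2: rk 11, SNF 1^11
Ȟ^0 = (9 − 7) − 0 = 2, so Ȟ^0 ≅ Z^2
Ȟ^1 = (21 − 14) − 7 = 0, so Ȟ^1 ≅ 0
Ȟ^2 = (25 − 11) − 14 = 0, so Ȟ^2 ≅ 0

Ȟ^0(U;F) ≅ Z^2, Ȟ^1(U;F) ≅ 0 and Ȟ^2(U;F) ≅ 0


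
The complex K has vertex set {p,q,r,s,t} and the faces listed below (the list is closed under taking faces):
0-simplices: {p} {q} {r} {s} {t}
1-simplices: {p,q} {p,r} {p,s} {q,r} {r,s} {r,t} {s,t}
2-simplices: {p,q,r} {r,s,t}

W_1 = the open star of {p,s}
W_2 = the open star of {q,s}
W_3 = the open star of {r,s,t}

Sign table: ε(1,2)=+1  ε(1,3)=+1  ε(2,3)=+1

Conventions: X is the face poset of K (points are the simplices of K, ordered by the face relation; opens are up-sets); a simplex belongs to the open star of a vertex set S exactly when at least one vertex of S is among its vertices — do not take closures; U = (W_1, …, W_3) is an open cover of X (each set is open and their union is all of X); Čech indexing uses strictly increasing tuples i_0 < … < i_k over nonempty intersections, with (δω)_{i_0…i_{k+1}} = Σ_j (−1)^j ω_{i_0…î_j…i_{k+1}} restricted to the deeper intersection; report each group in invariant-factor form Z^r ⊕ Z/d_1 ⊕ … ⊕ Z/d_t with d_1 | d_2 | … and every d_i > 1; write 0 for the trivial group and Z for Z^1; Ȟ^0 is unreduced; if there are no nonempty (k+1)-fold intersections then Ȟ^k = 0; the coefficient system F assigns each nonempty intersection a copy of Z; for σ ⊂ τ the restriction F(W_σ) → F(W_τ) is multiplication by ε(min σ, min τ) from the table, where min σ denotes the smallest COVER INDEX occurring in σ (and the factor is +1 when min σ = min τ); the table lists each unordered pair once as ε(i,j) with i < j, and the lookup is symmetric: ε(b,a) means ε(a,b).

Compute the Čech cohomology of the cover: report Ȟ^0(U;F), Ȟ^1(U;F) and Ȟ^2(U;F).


intersection data:
  W1={{p},{s},{p,q},{p,r},{p,s},{r,s},{s,t},{p,q,r},{r,s,t}} W2={{q},{s},{p,q},{p,s},{q,r},{r,s},{s,t},{p,q,r},{r,s,t}} W3={{r},{s},{t},{p,r},{p,s},{q,r},{r,s},{r,t},{s,t},{p,q,r},{r,s,t}}
  W12={{s},{p,q},{p,s},{r,s},{s,t},{p,q,r},{r,s,t}} W13={{s},{p,r},{p,s},{r,s},{s,t},{p,q,r},{r,s,t}} W23={{s},{p,s},{q,r},{r,s},{s,t},{p,q,r},{r,s,t}}
  W123={{s},{p,s},{r,s},{s,t},{p,q,r},{r,s,t}}
C dims 3,3,1; δ0: rk 2, SNF 1^2; δ1: rk 1, SNF 1^1
Ȟ^0 = (3 − 2) − 0 = 1, so Ȟ^0 ≅ Z
Ȟ^1 = (3 − 1) − 2 = 0, so Ȟ^1 ≅ 0
Ȟ^2 = (1 − 0) − 1 = 0, so Ȟ^2 ≅ 0

Ȟ^0 = Z, Ȟ^1 = 0, Ȟ^2 = 0


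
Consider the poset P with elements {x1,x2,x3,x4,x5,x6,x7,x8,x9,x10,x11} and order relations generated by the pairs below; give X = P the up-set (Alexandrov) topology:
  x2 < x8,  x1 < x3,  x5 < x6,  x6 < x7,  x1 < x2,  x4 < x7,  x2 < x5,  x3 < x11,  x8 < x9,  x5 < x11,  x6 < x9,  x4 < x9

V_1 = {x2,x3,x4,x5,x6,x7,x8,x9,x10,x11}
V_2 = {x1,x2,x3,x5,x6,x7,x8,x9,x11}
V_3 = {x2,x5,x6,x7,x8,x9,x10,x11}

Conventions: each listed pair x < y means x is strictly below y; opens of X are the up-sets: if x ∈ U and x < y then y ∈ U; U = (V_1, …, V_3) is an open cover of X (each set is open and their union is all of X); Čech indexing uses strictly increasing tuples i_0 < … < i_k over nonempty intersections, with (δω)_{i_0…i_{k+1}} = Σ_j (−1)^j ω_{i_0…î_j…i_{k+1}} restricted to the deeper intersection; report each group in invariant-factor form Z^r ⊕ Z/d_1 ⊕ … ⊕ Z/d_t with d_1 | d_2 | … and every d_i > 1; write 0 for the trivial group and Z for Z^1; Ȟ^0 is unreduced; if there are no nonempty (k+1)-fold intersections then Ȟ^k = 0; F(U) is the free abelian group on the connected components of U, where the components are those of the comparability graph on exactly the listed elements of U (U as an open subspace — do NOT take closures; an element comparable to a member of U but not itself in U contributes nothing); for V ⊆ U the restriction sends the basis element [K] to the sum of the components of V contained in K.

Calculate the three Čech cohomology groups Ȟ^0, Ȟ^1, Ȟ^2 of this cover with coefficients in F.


Ȟ^0 = Z^2; Ȟ^1 = 0; Ȟ^2 = 0

nonempty overlaps:
  V12={x2,x3,x5,x6,x7,x8,x9,x11} V13={x2,x5,x6,x7,x8,x9,x10,x11} V23={x2,x5,x6,x7,x8,x9,x11}
  V123={x2,x5,x6,x7,x8,x9,x11}
components per intersection:
  V1: {x2,x3,x4,x5,x6,x7,x8,x9,x11} {x10}
  V2: {x1,x2,x3,x5,x6,x7,x8,x9,x11}
  V3: {x2,x5,x6,x7,x8,x9,x11} {x10}
  V12: {x2,x3,x5,x6,x7,x8,x9,x11}
  V13: {x2,x5,x6,x7,x8,x9,x11} {x10}
  V23: {x2,x5,x6,x7,x8,x9,x11}
  V123: {x2,x5,x6,x7,x8,x9,x11}
C dims 5,4,1; δ0: rk 3, SNF 1^3; δ1: rk 1, SNF 1^1
degree 0: 5−3−0 = 2 → Ȟ^0 ≅ Z^2
degree 1: 4−1−3 = 0 → Ȟ^1 ≅ 0
degree 2: 1−0−1 = 0 → Ȟ^2 ≅ 0


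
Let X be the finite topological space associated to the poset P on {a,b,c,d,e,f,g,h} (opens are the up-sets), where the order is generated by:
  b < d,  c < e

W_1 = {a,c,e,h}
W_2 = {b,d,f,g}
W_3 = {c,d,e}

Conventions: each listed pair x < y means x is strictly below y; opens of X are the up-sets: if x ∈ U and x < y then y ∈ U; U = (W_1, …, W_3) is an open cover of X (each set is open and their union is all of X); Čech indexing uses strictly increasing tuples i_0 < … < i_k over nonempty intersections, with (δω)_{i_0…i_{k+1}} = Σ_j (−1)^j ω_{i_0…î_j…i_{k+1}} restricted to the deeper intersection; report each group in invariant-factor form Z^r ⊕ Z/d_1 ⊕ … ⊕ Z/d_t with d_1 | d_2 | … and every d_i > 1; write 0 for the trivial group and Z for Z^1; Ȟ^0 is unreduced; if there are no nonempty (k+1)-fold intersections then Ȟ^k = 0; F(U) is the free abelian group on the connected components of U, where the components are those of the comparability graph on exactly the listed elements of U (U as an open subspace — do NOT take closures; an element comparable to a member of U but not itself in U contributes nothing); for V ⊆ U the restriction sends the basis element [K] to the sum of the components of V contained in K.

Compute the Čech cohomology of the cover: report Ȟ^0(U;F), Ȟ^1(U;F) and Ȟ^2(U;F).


nerve of the cover:
  W13={c,e} W23={d}
components per intersection:
  W1: {a} {c,e} {h}
  W2: {b,d} {f} {g}
  W3: {c,e} {d}
  W13: {c,e}
  W23: {d}
C dims 8,2; δ0: rk 2, SNF 1^2
Ȟ^0 = (8 − 2) − 0 = 6, so Ȟ^0 ≅ Z^6
Ȟ^1 = (2 − 0) − 2 = 0, so Ȟ^1 ≅ 0
Ȟ^2 = (0 − 0) − 0 = 0, so Ȟ^2 ≅ 0

Ȟ^0 ≅ Z^6, Ȟ^1 ≅ 0 and Ȟ^2 ≅ 0


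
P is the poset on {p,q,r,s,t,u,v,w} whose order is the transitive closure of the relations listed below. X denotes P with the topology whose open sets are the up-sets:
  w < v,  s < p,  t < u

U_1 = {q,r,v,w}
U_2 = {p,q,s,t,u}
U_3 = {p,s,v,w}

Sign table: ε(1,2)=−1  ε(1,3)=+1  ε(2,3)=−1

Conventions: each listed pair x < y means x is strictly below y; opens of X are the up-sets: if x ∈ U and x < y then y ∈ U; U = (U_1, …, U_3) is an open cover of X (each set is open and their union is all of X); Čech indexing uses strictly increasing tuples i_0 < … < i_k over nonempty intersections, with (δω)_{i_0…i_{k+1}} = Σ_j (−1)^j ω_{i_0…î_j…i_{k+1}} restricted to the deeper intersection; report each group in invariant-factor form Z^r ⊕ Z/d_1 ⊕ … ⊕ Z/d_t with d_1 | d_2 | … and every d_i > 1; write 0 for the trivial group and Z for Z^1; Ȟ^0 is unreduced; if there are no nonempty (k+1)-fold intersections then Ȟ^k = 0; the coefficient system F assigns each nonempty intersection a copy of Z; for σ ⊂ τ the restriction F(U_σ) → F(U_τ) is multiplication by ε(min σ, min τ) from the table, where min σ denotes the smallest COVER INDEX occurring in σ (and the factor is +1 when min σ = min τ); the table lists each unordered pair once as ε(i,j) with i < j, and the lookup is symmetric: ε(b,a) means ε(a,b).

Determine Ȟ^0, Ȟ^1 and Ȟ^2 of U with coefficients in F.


nonempty overlaps:
  U12={q} U13={v,w} U23={p,s}
C dims 3,3; δ0: rk 2, SNF 1^2
degree 0: 3−2−0 = 1 → Ȟ^0 ≅ Z
degree 1: 3−0−2 = 1 → Ȟ^1 ≅ Z
degree 2: 0−0−0 = 0 → Ȟ^2 ≅ 0

Ȟ^0 ≅ Z; Ȟ^1 ≅ Z; Ȟ^2 ≅ 0


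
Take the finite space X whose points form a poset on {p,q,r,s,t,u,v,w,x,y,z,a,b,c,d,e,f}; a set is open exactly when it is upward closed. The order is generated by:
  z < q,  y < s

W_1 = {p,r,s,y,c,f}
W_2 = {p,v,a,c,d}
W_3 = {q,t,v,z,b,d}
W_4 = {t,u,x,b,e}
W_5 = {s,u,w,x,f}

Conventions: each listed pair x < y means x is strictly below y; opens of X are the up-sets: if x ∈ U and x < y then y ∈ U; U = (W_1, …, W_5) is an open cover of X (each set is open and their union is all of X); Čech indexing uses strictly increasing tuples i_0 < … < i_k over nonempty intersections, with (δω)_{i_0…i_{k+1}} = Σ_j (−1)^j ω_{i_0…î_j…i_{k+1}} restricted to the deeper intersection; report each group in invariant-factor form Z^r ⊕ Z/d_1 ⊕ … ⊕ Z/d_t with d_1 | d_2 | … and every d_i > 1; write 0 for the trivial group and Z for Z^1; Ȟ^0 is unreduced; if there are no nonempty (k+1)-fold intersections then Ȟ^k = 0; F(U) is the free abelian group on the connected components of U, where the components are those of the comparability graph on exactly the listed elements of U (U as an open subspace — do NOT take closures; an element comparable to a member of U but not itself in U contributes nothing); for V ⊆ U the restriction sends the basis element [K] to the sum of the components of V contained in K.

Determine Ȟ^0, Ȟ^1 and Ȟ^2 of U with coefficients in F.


nerve of the cover:
  W12={p,c} W15={s,f} W23={v,d} W34={t,b} W45={u,x}
components per intersection:
  W1: {p} {r} {s,y} {c} {f}
  W2: {p} {v} {a} {c} {d}
  W3: {q,z} {t} {v} {b} {d}
  W4: {t} {u} {x} {b} {e}
  W5: {s} {u} {w} {x} {f}
  W12: {p} {c}
  W15: {s} {f}
  W23: {v} {d}
  W34: {t} {b}
  W45: {u} {x}
C dims 25,10; δ0: rk 10, SNF 1^10
Ȟ^0 = (25 − 10) − 0 = 15, so Ȟ^0 ≅ Z^15
Ȟ^1 = (10 − 0) − 10 = 0, so Ȟ^1 ≅ 0
Ȟ^2 = (0 − 0) − 0 = 0, so Ȟ^2 ≅ 0

Ȟ^0 = Z^15; Ȟ^1 = 0; Ȟ^2 = 0


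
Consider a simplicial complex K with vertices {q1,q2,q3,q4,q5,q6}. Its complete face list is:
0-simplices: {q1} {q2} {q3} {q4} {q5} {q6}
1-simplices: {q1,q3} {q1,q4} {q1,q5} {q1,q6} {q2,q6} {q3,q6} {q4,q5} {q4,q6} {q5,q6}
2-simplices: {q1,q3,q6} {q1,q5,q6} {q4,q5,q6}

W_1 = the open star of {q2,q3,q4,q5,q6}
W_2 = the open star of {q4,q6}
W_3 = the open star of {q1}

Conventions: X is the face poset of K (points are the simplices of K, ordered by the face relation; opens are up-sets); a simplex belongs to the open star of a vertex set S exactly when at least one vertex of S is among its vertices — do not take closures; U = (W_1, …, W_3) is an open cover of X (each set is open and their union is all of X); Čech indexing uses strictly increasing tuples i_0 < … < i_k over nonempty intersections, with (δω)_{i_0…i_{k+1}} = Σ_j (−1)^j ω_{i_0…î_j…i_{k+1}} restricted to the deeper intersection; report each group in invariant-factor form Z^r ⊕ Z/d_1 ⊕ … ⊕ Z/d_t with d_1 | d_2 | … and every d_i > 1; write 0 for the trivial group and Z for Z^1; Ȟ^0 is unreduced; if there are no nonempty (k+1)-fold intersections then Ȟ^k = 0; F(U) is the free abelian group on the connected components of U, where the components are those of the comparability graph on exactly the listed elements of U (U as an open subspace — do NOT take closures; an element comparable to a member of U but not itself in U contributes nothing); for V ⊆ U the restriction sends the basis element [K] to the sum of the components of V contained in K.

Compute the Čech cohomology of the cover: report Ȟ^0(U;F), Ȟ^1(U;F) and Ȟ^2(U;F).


nerve of the cover:
  W1={{q2},{q3},{q4},{q5},{q6},{q1,q3},{q1,q4},{q1,q5},{q1,q6},{q2,q6},{q3,q6},{q4,q5},{q4,q6},{q5,q6},{q1,q3,q6},{q1,q5,q6},{q4,q5,q6}} W2={{q4},{q6},{q1,q4},{q1,q6},{q2,q6},{q3,q6},{q4,q5},{q4,q6},{q5,q6},{q1,q3,q6},{q1,q5,q6},{q4,q5,q6}} W3={{q1},{q1,q3},{q1,q4},{q1,q5},{q1,q6},{q1,q3,q6},{q1,q5,q6}}
  W12={{q4},{q6},{q1,q4},{q1,q6},{q2,q6},{q3,q6},{q4,q5},{q4,q6},{q5,q6},{q1,q3,q6},{q1,q5,q6},{q4,q5,q6}} W13={{q1,q3},{q1,q4},{q1,q5},{q1,q6},{q1,q3,q6},{q1,q5,q6}} W23={{q1,q4},{q1,q6},{q1,q3,q6},{q1,q5,q6}}
  W123={{q1,q4},{q1,q6},{q1,q3,q6},{q1,q5,q6}}
components per intersection:
  W1: {{q2},{q3},{q4},{q5},{q6},{q1,q3},{q1,q4},{q1,q5},{q1,q6},{q2,q6},{q3,q6},{q4,q5},{q4,q6},{q5,q6},{q1,q3,q6},{q1,q5,q6},{q4,q5,q6}}
  W2: {{q4},{q6},{q1,q4},{q1,q6},{q2,q6},{q3,q6},{q4,q5},{q4,q6},{q5,q6},{q1,q3,q6},{q1,q5,q6},{q4,q5,q6}}
  W3: {{q1},{q1,q3},{q1,q4},{q1,q5},{q1,q6},{q1,q3,q6},{q1,q5,q6}}
  W12: {{q4},{q6},{q1,q4},{q1,q6},{q2,q6},{q3,q6},{q4,q5},{q4,q6},{q5,q6},{q1,q3,q6},{q1,q5,q6},{q4,q5,q6}}
  W13: {{q1,q3},{q1,q5},{q1,q6},{q1,q3,q6},{q1,q5,q6}} {{q1,q4}}
  W23: {{q1,q4}} {{q1,q6},{q1,q3,q6},{q1,q5,q6}}
  W123: {{q1,q4}} {{q1,q6},{q1,q3,q6},{q1,q5,q6}}
C dims 3,5,2; δ0: rk 2, SNF 1^2; δ1: rk 2, SNF 1^2
Ȟ^0 = (3 − 2) − 0 = 1, so Ȟ^0 ≅ Z
Ȟ^1 = (5 − 2) − 2 = 1, so Ȟ^1 ≅ Z
Ȟ^2 = (2 − 0) − 2 = 0, so Ȟ^2 ≅ 0

Ȟ^0 ≅ Z, Ȟ^1 ≅ Z and Ȟ^2 ≅ 0


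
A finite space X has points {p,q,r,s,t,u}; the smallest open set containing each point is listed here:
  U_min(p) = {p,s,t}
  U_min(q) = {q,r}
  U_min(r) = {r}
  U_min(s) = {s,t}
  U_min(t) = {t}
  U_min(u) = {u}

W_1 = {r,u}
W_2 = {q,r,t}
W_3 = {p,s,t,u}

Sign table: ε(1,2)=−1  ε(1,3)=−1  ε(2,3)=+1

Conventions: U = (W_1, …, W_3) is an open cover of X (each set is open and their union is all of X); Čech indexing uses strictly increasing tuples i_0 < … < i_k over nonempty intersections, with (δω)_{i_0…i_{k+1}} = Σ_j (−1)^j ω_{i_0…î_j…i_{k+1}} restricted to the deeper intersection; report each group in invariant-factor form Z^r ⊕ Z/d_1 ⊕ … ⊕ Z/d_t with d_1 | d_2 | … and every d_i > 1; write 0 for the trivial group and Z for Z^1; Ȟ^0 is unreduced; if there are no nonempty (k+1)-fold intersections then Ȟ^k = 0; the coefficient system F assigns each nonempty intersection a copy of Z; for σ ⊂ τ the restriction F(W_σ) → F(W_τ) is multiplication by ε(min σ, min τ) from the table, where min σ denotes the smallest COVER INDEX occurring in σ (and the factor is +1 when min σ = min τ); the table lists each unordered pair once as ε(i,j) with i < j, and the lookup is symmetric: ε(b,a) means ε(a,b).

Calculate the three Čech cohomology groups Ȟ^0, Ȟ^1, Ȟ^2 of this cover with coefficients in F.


Ȟ^0 ≅ Z, Ȟ^1 ≅ Z and Ȟ^2 ≅ 0

intersection data:
  W12={r} W13={u} W23={t}
C dims 3,3; δ0: rk 2, SNF 1^2
Ȟ^0 = (3 − 2) − 0 = 1, so Ȟ^0 ≅ Z
Ȟ^1 = (3 − 0) − 2 = 1, so Ȟ^1 ≅ Z
Ȟ^2 = (0 − 0) − 0 = 0, so Ȟ^2 ≅ 0


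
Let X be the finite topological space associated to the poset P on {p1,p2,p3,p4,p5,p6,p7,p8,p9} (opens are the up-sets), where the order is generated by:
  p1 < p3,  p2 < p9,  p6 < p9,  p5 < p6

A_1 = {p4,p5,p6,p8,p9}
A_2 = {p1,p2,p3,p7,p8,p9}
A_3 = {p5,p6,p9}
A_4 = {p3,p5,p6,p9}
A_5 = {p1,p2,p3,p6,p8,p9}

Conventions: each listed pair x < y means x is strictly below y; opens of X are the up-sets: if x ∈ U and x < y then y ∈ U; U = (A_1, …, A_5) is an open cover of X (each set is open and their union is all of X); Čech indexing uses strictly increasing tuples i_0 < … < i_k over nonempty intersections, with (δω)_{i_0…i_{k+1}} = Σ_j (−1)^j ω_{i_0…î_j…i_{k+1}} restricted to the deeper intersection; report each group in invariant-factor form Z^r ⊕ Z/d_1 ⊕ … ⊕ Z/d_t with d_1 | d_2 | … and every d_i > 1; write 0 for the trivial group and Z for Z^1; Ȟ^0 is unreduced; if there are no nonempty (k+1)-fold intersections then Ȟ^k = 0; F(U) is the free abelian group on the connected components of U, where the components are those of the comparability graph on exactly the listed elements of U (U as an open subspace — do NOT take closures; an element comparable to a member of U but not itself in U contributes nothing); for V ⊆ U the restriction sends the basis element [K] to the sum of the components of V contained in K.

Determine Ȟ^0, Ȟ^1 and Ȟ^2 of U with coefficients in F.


Ȟ^0 = Z^5; Ȟ^1 = 0; Ȟ^2 = 0

nerve simplices:
  A12={p8,p9} A13={p5,p6,p9} A14={p5,p6,p9} A15={p6,p8,p9} A23={p9} A24={p3,p9} A25={p1,p2,p3,p8,p9} A34={p5,p6,p9} A35={p6,p9} A45={p3,p6,p9}
  A123={p9} A124={p9} A125={p8,p9} A134={p5,p6,p9} A135={p6,p9} A145={p6,p9} A234={p9} A235={p9} A245={p3,p9} A345={p6,p9}
  A1234={p9} A1235={p9} A1245={p9} A1345={p6,p9} A2345={p9}
  A12345={p9}
components per intersection:
  A1: {p4} {p5,p6,p9} {p8}
  A2: {p1,p3} {p2,p9} {p7} {p8}
  A3: {p5,p6,p9}
  A4: {p3} {p5,p6,p9}
  A5: {p1,p3} {p2,p6,p9} {p8}
  A12: {p8} {p9}
  A13: {p5,p6,p9}
  A14: {p5,p6,p9}
  A15: {p6,p9} {p8}
  A23: {p9}
  A24: {p3} {p9}
  A25: {p1,p3} {p2,p9} {p8}
  A34: {p5,p6,p9}
  A35: {p6,p9}
  A45: {p3} {p6,p9}
  A123: {p9}
  A124: {p9}
  A125: {p8} {p9}
  A134: {p5,p6,p9}
  A135: {p6,p9}
  A145: {p6,p9}
  A234: {p9}
  A235: {p9}
  A245: {p3} {p9}
  A345: {p6,p9}
  A1234: {p9}
  A1235: {p9}
  A1245: {p9}
  A1345: {p6,p9}
  A2345: {p9}
  A12345: {p9}
C dims 13,16,12,5; δ0: rk 8, SNF 1^8; δ1: rk 8, SNF 1^8; δ2: rk 4, SNF 1^4
degree 0: 13−8−0 = 5 → Ȟ^0 ≅ Z^5
degree 1: 16−8−8 = 0 → Ȟ^1 ≅ 0
degree 2: 12−4−8 = 0 → Ȟ^2 ≅ 0


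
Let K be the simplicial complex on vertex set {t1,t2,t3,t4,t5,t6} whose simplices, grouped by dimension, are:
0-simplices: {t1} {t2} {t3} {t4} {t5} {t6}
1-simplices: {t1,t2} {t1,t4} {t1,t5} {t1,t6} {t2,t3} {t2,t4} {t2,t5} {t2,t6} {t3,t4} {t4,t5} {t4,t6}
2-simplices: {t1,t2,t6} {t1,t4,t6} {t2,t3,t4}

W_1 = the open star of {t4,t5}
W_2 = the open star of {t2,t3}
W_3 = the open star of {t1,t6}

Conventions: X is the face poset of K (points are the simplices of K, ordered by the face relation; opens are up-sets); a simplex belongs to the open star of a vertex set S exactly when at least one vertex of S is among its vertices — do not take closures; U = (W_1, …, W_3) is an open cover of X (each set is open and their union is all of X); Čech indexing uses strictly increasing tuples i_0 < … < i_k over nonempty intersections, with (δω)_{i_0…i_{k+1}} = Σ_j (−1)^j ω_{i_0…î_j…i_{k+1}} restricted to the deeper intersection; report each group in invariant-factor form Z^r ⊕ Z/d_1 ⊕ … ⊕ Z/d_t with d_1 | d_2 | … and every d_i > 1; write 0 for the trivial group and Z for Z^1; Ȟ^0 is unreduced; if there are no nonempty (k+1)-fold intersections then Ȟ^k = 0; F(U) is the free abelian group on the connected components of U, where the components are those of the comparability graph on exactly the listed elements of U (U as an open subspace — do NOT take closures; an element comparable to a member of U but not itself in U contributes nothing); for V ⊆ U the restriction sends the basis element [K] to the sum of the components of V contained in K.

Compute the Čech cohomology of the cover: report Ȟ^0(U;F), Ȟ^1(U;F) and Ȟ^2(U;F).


nonempty overlaps:
  W1={{t4},{t5},{t1,t4},{t1,t5},{t2,t4},{t2,t5},{t3,t4},{t4,t5},{t4,t6},{t1,t4,t6},{t2,t3,t4}} W2={{t2},{t3},{t1,t2},{t2,t3},{t2,t4},{t2,t5},{t2,t6},{t3,t4},{t1,t2,t6},{t2,t3,t4}} W3={{t1},{t6},{t1,t2},{t1,t4},{t1,t5},{t1,t6},{t2,t6},{t4,t6},{t1,t2,t6},{t1,t4,t6}}
  W12={{t2,t4},{t2,t5},{t3,t4},{t2,t3,t4}} W13={{t1,t4},{t1,t5},{t4,t6},{t1,t4,t6}} W23={{t1,t2},{t2,t6},{t1,t2,t6}}
components per intersection:
  W1: {{t4},{t5},{t1,t4},{t1,t5},{t2,t4},{t2,t5},{t3,t4},{t4,t5},{t4,t6},{t1,t4,t6},{t2,t3,t4}}
  W2: {{t2},{t3},{t1,t2},{t2,t3},{t2,t4},{t2,t5},{t2,t6},{t3,t4},{t1,t2,t6},{t2,t3,t4}}
  W3: {{t1},{t6},{t1,t2},{t1,t4},{t1,t5},{t1,t6},{t2,t6},{t4,t6},{t1,t2,t6},{t1,t4,t6}}
  W12: {{t2,t4},{t3,t4},{t2,t3,t4}} {{t2,t5}}
  W13: {{t1,t4},{t4,t6},{t1,t4,t6}} {{t1,t5}}
  W23: {{t1,t2},{t2,t6},{t1,t2,t6}}
C dims 3,5; δ0: rk 2, SNF 1^2
degree 0: 3−2−0 = 1 → Ȟ^0 ≅ Z
degree 1: 5−0−2 = 3 → Ȟ^1 ≅ Z^3
degree 2: 0−0−0 = 0 → Ȟ^2 ≅ 0

Ȟ^0(U;F) ≅ Z; Ȟ^1(U;F) ≅ Z^3; Ȟ^2(U;F) ≅ 0


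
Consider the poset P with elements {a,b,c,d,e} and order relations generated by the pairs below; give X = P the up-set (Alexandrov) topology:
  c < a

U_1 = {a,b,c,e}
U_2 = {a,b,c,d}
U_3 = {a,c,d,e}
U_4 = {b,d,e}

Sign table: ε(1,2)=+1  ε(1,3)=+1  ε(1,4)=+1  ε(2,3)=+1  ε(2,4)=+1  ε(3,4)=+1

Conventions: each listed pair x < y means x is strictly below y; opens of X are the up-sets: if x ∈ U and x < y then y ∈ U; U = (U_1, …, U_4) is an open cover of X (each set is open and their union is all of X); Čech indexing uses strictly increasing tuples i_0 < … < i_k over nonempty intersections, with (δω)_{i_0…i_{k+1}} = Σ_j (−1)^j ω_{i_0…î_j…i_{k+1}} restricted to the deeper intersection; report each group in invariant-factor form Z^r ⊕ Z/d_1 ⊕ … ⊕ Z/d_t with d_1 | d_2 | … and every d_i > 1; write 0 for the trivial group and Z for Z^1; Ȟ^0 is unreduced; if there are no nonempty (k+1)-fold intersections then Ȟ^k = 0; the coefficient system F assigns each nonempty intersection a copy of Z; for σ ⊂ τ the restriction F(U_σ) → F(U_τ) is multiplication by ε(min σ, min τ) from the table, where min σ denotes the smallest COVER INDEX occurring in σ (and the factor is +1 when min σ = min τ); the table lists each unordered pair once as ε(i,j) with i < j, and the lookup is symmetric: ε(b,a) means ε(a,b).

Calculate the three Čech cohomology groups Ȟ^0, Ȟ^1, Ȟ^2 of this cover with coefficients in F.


Ȟ^0 = Z, Ȟ^1 = 0 and Ȟ^2 = Z

nonempty overlaps:
  U12={a,b,c} U13={a,c,e} U14={b,e} U23={a,c,d} U24={b,d} U34={d,e}
  U123={a,c} U124={b} U134={e} U234={d}
C dims 4,6,4; δ0: rk 3, SNF 1^3; δ1: rk 3, SNF 1^3
degree 0: 4−3−0 = 1 → Ȟ^0 ≅ Z
degree 1: 6−3−3 = 0 → Ȟ^1 ≅ 0
degree 2: 4−0−3 = 1 → Ȟ^2 ≅ Z


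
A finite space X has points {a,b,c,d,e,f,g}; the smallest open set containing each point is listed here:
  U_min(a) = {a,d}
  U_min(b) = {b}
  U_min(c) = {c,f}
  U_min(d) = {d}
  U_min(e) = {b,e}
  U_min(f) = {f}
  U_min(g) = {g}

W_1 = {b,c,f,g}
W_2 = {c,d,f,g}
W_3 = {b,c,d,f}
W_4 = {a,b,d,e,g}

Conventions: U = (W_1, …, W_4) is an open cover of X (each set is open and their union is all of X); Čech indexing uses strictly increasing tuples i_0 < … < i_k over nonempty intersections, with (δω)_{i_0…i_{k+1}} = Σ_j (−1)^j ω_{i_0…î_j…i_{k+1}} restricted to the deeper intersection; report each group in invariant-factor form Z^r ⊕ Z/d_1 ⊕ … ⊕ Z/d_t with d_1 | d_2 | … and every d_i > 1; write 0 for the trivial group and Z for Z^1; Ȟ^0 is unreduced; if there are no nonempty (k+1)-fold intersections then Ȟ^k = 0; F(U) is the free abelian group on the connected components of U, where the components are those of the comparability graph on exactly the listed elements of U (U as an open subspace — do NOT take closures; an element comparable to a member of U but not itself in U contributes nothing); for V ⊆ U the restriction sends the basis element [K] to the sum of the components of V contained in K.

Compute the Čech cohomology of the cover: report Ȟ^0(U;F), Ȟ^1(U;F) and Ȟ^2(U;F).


nerve simplices:
  W12={c,f,g} W13={b,c,f} W14={b,g} W23={c,d,f} W24={d,g} W34={b,d}
  W123={c,f} W124={g} W134={b} W234={d}
components per intersection:
  W1: {b} {c,f} {g}
  W2: {c,f} {d} {g}
  W3: {b} {c,f} {d}
  W4: {a,d} {b,e} {g}
  W12: {c,f} {g}
  W13: {b} {c,f}
  W14: {b} {g}
  W23: {c,f} {d}
  W24: {d} {g}
  W34: {b} {d}
  W123: {c,f}
  W124: {g}
  W134: {b}
  W234: {d}
C dims 12,12,4; δ0: rk 8, SNF 1^8; δ1: rk 4, SNF 1^4
degree 0: 12−8−0 = 4 → Ȟ^0 ≅ Z^4
degree 1: 12−4−8 = 0 → Ȟ^1 ≅ 0
degree 2: 4−0−4 = 0 → Ȟ^2 ≅ 0

Ȟ^0(U;F) ≅ Z^4, Ȟ^1(U;F) ≅ 0 and Ȟ^2(U;F) ≅ 0


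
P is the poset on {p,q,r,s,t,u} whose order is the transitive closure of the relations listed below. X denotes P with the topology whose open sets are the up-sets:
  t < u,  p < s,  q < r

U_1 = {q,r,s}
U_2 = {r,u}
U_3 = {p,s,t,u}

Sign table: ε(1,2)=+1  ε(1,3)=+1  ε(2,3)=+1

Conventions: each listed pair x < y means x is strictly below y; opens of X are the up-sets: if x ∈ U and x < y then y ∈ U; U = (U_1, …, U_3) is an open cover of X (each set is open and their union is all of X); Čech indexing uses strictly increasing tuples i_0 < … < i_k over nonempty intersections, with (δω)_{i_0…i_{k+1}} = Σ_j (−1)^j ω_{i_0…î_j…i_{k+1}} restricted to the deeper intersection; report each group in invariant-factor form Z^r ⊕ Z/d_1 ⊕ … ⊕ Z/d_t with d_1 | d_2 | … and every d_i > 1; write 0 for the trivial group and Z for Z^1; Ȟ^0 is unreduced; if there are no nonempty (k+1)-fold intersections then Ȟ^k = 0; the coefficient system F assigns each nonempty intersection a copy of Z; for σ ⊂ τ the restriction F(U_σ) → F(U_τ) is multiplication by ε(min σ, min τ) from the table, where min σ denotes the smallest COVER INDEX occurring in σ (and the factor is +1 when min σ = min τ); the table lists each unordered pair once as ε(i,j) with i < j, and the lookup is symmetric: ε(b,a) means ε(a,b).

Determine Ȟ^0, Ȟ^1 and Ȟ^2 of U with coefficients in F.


Ȟ^0 ≅ Z,  Ȟ^1 ≅ Z,  Ȟ^2 ≅ 0

nonempty overlaps:
  U12={r} U13={s} U23={u}
C dims 3,3; δ0: rk 2, SNF 1^2
degree 0: 3−2−0 = 1 → Ȟ^0 ≅ Z
degree 1: 3−0−2 = 1 → Ȟ^1 ≅ Z
degree 2: 0−0−0 = 0 → Ȟ^2 ≅ 0


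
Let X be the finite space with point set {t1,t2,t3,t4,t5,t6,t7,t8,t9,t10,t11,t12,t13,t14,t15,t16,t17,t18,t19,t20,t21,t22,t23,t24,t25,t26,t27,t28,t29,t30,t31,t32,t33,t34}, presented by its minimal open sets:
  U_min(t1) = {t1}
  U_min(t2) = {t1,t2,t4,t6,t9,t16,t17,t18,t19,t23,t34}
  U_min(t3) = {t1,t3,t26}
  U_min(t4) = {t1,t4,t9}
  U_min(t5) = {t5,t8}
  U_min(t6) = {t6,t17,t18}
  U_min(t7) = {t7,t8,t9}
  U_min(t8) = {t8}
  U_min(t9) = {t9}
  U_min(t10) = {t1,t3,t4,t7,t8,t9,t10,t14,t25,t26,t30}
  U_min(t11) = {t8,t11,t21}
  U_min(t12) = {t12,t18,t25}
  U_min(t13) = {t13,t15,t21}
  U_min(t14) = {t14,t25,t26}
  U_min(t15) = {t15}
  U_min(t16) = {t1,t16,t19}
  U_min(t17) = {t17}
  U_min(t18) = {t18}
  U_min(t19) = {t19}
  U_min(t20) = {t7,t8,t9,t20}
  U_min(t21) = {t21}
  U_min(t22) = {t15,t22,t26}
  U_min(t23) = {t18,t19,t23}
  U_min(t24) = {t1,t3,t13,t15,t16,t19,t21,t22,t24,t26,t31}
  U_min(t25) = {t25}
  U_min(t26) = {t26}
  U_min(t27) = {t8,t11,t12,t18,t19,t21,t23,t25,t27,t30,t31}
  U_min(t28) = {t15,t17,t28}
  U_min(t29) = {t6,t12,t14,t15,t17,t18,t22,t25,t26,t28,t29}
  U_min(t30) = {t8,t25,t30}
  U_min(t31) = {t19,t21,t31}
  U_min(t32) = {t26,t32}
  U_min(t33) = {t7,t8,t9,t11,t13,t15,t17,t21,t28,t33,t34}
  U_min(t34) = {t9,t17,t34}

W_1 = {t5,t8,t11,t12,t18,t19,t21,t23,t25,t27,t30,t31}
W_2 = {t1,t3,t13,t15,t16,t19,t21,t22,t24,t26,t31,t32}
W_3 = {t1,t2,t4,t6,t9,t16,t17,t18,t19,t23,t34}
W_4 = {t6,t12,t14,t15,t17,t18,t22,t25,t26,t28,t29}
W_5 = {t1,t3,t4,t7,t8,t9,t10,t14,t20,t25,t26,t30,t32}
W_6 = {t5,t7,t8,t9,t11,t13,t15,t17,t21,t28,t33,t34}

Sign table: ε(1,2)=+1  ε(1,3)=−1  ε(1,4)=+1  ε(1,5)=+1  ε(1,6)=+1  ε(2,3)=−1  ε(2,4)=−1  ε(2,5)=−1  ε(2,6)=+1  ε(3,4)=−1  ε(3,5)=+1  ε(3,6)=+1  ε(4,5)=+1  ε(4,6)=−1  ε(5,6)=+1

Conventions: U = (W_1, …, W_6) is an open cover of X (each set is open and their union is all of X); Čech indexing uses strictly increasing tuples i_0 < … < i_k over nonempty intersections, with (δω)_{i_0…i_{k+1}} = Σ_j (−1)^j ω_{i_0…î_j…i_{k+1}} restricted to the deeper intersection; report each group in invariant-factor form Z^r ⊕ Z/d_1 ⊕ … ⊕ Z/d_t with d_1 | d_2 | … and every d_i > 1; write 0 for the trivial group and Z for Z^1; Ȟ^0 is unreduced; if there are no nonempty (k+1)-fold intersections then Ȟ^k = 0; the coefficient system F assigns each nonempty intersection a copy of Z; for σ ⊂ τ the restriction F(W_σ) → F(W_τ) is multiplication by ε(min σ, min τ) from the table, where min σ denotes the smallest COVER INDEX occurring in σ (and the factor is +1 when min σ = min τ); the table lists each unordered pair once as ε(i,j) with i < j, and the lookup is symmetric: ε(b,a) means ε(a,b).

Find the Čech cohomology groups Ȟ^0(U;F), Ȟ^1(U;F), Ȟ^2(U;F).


nonempty overlaps:
  W12={t19,t21,t31} W13={t18,t19,t23} W14={t12,t18,t25} W15={t8,t25,t30} W16={t5,t8,t11,t21} W23={t1,t16,t19} W24={t15,t22,t26} W25={t1,t3,t26,t32} W26={t13,t15,t21} W34={t6,t17,t18} W35={t1,t4,t9} W36={t9,t17,t34} W45={t14,t25,t26} W46={t15,t17,t28} W56={t7,t8,t9}
  W123={t19} W126={t21} W134={t18} W145={t25} W156={t8} W235={t1} W245={t26} W246={t15} W346={t17} W356={t9}
C dims 6,15,10; δ0: rk 6, SNF 1^5·2; δ1: rk 9, SNF 1^9
degree 0: 6−6−0 = 0 → Ȟ^0 ≅ 0
degree 1: 15−9−6 = 0 plus torsion [2] → Ȟ^1 ≅ Z/2
degree 2: 10−0−9 = 1 → Ȟ^2 ≅ Z

Ȟ^0 = 0,  Ȟ^1 = Z/2,  Ȟ^2 = Z


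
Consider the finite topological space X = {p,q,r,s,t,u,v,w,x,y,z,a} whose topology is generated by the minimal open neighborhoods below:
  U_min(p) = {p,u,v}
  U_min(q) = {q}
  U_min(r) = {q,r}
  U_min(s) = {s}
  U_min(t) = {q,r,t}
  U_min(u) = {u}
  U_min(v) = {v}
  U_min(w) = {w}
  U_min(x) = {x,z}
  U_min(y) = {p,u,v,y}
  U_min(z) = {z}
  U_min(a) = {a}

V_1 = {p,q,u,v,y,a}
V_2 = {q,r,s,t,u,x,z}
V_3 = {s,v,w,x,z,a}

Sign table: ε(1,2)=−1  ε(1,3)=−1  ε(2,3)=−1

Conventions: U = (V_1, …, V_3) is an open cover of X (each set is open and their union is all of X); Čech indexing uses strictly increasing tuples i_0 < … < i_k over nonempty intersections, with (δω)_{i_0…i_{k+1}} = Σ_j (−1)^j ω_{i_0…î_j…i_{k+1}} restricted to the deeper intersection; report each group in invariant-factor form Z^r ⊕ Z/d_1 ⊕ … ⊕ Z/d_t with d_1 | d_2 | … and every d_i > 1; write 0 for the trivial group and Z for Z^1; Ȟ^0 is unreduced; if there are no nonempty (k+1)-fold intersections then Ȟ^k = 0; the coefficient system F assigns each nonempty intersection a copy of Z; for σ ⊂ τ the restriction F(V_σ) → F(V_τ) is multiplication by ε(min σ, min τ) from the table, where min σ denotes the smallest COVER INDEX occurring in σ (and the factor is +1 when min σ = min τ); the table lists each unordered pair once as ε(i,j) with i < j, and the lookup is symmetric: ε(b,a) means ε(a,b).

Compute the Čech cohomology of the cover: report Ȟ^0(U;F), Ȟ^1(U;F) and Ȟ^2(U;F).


nonempty overlaps:
  V12={q,u} V13={v,a} V23={s,x,z}
C dims 3,3; δ0: rk 3, SNF 1^2·2
degree 0: 3−3−0 = 0 → Ȟ^0 ≅ 0
degree 1: 3−0−3 = 0 plus torsion [2] → Ȟ^1 ≅ Z/2
degree 2: 0−0−0 = 0 → Ȟ^2 ≅ 0

Ȟ^0 ≅ 0, Ȟ^1 ≅ Z/2 and Ȟ^2 ≅ 0


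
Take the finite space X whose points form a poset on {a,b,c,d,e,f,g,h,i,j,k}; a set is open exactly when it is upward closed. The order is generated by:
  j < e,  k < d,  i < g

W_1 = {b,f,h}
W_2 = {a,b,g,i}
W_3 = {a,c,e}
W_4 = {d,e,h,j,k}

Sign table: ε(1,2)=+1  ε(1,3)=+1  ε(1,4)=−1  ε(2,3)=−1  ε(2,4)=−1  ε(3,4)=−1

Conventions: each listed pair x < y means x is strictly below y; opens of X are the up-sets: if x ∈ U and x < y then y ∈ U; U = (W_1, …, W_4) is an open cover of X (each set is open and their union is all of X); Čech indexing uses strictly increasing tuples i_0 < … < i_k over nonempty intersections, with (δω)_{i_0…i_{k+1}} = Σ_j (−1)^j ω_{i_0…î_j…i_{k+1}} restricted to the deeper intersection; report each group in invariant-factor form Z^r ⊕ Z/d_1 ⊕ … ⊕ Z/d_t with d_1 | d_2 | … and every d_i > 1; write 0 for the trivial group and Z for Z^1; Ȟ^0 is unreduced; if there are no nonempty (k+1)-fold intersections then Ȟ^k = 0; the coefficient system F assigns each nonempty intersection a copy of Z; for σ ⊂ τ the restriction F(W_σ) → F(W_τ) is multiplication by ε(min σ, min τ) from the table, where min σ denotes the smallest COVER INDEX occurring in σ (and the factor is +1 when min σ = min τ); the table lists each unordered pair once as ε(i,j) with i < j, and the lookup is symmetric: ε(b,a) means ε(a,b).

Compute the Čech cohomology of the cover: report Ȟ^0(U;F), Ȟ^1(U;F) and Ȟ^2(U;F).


nonempty intersections:
  W12={b} W14={h} W23={a} W34={e}
C dims 4,4; δ0: rk 4, SNF 1^3·2
Ȟ^0: (4−4)−0=0 ⇒ 0
Ȟ^1: (4−0)−4=0 plus torsion [2] ⇒ Z/2
Ȟ^2: (0−0)−0=0 ⇒ 0

Ȟ^0(U;F) ≅ 0,  Ȟ^1(U;F) ≅ Z/2,  Ȟ^2(U;F) ≅ 0


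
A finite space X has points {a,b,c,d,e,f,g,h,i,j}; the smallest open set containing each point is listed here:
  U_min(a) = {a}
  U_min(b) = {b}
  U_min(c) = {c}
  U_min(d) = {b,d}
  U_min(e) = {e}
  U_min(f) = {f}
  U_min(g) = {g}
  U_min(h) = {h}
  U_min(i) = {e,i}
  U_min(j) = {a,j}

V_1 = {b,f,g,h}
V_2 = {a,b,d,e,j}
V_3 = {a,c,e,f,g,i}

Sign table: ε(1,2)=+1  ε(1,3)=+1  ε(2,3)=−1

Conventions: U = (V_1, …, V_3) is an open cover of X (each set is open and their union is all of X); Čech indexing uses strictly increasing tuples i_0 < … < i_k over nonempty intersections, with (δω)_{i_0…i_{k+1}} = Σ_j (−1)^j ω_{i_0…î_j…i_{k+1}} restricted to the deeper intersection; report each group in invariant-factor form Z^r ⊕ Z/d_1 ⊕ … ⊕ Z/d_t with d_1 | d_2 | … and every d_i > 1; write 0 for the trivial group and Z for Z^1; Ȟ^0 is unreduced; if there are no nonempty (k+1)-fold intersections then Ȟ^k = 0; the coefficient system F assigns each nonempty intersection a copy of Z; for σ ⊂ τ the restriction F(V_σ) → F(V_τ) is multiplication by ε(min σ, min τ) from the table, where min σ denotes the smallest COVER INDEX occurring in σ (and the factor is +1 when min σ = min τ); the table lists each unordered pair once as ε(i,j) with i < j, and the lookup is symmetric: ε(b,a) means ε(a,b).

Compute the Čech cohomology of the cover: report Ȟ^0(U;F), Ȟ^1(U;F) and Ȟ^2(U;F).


nonempty overlaps:
  V12={b} V13={f,g} V23={a,e}
C dims 3,3; δ0: rk 3, SNF 1^2·2
degree 0: 3−3−0 = 0 → Ȟ^0 ≅ 0
degree 1: 3−0−3 = 0 plus torsion [2] → Ȟ^1 ≅ Z/2
degree 2: 0−0−0 = 0 → Ȟ^2 ≅ 0

Ȟ^0 ≅ 0,  Ȟ^1 ≅ Z/2,  Ȟ^2 ≅ 0


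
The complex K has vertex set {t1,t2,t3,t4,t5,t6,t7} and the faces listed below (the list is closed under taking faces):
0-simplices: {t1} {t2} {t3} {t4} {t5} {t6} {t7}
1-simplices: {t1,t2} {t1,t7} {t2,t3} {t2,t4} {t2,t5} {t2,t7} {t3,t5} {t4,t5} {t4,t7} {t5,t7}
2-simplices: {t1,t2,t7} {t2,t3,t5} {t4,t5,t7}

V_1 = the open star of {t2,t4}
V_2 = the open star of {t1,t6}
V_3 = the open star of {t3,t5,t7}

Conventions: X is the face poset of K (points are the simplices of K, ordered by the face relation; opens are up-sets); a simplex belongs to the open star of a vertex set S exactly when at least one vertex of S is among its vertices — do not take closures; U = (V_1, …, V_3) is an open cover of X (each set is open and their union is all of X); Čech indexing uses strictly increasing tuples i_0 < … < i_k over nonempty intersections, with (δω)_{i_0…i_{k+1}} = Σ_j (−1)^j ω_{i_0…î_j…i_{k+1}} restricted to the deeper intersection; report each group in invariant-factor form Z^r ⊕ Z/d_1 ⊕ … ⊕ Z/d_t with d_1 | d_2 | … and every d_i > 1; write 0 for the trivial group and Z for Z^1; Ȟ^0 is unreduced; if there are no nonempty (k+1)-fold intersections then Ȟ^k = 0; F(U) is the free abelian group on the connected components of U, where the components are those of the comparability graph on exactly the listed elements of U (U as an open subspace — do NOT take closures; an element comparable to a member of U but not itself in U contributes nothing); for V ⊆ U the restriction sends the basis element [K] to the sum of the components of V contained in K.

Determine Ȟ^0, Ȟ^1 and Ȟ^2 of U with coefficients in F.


Ȟ^0 ≅ Z^2; Ȟ^1 ≅ Z^2; Ȟ^2 ≅ 0

cover nerve:
  V1={{t2},{t4},{t1,t2},{t2,t3},{t2,t4},{t2,t5},{t2,t7},{t4,t5},{t4,t7},{t1,t2,t7},{t2,t3,t5},{t4,t5,t7}} V2={{t1},{t6},{t1,t2},{t1,t7},{t1,t2,t7}} V3={{t3},{t5},{t7},{t1,t7},{t2,t3},{t2,t5},{t2,t7},{t3,t5},{t4,t5},{t4,t7},{t5,t7},{t1,t2,t7},{t2,t3,t5},{t4,t5,t7}}
  V12={{t1,t2},{t1,t2,t7}} V13={{t2,t3},{t2,t5},{t2,t7},{t4,t5},{t4,t7},{t1,t2,t7},{t2,t3,t5},{t4,t5,t7}} V23={{t1,t7},{t1,t2,t7}}
  V123={{t1,t2,t7}}
components per intersection:
  V1: {{t2},{t4},{t1,t2},{t2,t3},{t2,t4},{t2,t5},{t2,t7},{t4,t5},{t4,t7},{t1,t2,t7},{t2,t3,t5},{t4,t5,t7}}
  V2: {{t1},{t1,t2},{t1,t7},{t1,t2,t7}} {{t6}}
  V3: {{t3},{t5},{t7},{t1,t7},{t2,t3},{t2,t5},{t2,t7},{t3,t5},{t4,t5},{t4,t7},{t5,t7},{t1,t2,t7},{t2,t3,t5},{t4,t5,t7}}
  V12: {{t1,t2},{t1,t2,t7}}
  V13: {{t2,t3},{t2,t5},{t2,t3,t5}} {{t2,t7},{t1,t2,t7}} {{t4,t5},{t4,t7},{t4,t5,t7}}
  V23: {{t1,t7},{t1,t2,t7}}
  V123: {{t1,t2,t7}}
C dims 4,5,1; δ0: rk 2, SNF 1^2; δ1: rk 1, SNF 1^1
Ȟ^0: (4−2)−0=2 ⇒ Z^2
Ȟ^1: (5−1)−2=2 ⇒ Z^2
Ȟ^2: (1−0)−1=0 ⇒ 0


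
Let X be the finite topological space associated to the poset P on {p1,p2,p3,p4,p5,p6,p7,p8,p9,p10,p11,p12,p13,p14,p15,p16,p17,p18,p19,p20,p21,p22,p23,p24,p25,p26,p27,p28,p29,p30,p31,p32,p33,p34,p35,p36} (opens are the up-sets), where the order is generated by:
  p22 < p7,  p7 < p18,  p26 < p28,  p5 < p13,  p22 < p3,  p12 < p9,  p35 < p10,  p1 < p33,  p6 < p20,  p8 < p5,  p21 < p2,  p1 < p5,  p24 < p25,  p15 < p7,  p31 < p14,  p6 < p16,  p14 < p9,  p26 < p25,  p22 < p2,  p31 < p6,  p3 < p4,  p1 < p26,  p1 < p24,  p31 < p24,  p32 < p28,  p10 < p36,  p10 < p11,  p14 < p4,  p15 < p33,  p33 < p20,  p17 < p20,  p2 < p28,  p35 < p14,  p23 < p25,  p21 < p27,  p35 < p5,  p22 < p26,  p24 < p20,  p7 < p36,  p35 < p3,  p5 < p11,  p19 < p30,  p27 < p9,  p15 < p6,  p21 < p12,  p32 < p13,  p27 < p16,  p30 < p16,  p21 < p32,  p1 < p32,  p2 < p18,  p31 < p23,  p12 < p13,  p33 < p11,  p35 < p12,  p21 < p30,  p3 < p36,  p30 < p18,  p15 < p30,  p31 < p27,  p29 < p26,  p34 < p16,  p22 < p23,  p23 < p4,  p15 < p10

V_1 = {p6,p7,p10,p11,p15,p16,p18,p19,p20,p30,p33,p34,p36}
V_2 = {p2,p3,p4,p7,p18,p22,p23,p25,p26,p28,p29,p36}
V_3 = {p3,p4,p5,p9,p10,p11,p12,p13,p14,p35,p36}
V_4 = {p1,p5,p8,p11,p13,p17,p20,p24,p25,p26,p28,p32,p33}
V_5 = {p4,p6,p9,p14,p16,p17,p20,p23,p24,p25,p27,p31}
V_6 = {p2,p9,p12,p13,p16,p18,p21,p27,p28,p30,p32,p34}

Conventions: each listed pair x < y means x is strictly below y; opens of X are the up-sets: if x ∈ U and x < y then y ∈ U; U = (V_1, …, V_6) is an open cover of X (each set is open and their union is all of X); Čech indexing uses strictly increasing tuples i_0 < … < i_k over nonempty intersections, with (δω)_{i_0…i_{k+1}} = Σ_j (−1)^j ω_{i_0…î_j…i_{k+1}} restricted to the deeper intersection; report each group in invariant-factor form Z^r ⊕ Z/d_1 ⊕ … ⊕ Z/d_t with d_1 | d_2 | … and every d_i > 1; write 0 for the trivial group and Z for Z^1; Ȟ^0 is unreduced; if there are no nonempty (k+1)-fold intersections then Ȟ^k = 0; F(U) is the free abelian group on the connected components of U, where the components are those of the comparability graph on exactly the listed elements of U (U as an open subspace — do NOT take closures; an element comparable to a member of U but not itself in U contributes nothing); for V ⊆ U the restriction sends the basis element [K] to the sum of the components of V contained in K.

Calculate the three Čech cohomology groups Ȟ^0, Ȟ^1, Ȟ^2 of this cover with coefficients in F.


Ȟ^0(U;F) ≅ Z, Ȟ^1(U;F) ≅ 0 and Ȟ^2(U;F) ≅ Z/2

intersection data:
  V12={p7,p18,p36} V13={p10,p11,p36} V14={p11,p20,p33} V15={p6,p16,p20} V16={p16,p18,p30,p34} V23={p3,p4,p36} V24={p25,p26,p28} V25={p4,p23,p25} V26={p2,p18,p28} V34={p5,p11,p13} V35={p4,p9,p14} V36={p9,p12,p13} V45={p17,p20,p24,p25} V46={p13,p28,p32} V56={p9,p16,p27}
  V123={p36} V126={p18} V134={p11} V145={p20} V156={p16} V235={p4} V245={p25} V246={p28} V346={p13} V356={p9}
components per intersection:
  V1: {p6,p7,p10,p11,p15,p16,p18,p19,p20,p30,p33,p34,p36}
  V2: {p2,p3,p4,p7,p18,p22,p23,p25,p26,p28,p29,p36}
  V3: {p3,p4,p5,p9,p10,p11,p12,p13,p14,p35,p36}
  V4: {p1,p5,p8,p11,p13,p17,p20,p24,p25,p26,p28,p32,p33}
  V5: {p4,p6,p9,p14,p16,p17,p20,p23,p24,p25,p27,p31}
  V6: {p2,p9,p12,p13,p16,p18,p21,p27,p28,p30,p32,p34}
  V12: {p7,p18,p36}
  V13: {p10,p11,p36}
  V14: {p11,p20,p33}
  V15: {p6,p16,p20}
  V16: {p16,p18,p30,p34}
  V23: {p3,p4,p36}
  V24: {p25,p26,p28}
  V25: {p4,p23,p25}
  V26: {p2,p18,p28}
  V34: {p5,p11,p13}
  V35: {p4,p9,p14}
  V36: {p9,p12,p13}
  V45: {p17,p20,p24,p25}
  V46: {p13,p28,p32}
  V56: {p9,p16,p27}
  V123: {p36}
  V126: {p18}
  V134: {p11}
  V145: {p20}
  V156: {p16}
  V235: {p4}
  V245: {p25}
  V246: {p28}
  V346: {p13}
  V356: {p9}
C dims 6,15,10; δ0: rk 5, SNF 1^5; δ1: rk 10, SNF 1^9·2
Ȟ^0 = (6 − 5) − 0 = 1, so Ȟ^0 ≅ Z
Ȟ^1 = (15 − 10) − 5 = 0, so Ȟ^1 ≅ 0
Ȟ^2 = (10 − 0) − 10 = 0 plus torsion [2], so Ȟ^2 ≅ Z/2
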